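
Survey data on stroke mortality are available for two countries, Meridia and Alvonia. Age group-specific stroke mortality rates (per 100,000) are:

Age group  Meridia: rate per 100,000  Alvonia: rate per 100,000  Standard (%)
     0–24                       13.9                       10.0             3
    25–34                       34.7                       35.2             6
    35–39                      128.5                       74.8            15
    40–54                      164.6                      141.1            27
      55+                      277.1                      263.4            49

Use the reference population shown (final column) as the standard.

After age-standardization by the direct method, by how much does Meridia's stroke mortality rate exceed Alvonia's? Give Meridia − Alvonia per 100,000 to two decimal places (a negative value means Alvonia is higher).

21.20

Standard weights: 0.03, 0.06, 0.15, 0.27, 0.49.
Meridia: 0.0300×13.9 + 0.0600×34.7 + 0.1500×128.5 + 0.2700×164.6 + 0.4900×277.1 = 201.9950 per 100,000.
Alvonia: 0.0300×10.0 + 0.0600×35.2 + 0.1500×74.8 + 0.2700×141.1 + 0.4900×263.4 = 180.7950 per 100,000.
Difference = 201.9950 − 180.7950 = 21.2000.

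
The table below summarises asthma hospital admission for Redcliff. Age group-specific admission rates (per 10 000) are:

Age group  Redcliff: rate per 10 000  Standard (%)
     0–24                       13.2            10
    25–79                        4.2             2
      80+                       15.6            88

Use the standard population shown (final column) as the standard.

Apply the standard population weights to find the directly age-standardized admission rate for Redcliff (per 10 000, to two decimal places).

15.13

Standard weights: 0.10, 0.02, 0.88.
Standardized rate: 0.1000×13.2 + 0.0200×4.2 + 0.8800×15.6 = 15.1320 per 10 000.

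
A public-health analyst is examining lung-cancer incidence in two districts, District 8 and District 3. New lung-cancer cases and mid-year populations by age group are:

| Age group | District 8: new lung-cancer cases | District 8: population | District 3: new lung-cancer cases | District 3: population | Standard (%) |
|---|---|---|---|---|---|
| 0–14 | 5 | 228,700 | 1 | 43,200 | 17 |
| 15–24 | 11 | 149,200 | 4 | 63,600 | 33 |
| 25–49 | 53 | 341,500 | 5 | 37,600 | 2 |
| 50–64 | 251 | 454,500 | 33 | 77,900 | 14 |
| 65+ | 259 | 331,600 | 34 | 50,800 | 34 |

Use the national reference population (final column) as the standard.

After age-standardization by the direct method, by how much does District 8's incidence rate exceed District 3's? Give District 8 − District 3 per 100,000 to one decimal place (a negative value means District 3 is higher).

Age-specific rates per 100,000 for District 8: 2.19, 7.37, 15.52, 55.23, 78.11.
For District 3: 2.31, 6.29, 13.30, 42.36, 66.93.
Standard weights: 0.17, 0.33, 0.02, 0.14, 0.34.
District 8: 0.1700×2.19 + 0.3300×7.37 + 0.0200×15.52 + 0.1400×55.23 + 0.3400×78.11 = 37.4027 per 100,000.
District 3: 0.1700×2.31 + 0.3300×6.29 + 0.0200×13.30 + 0.1400×42.36 + 0.3400×66.93 = 31.4215 per 100,000.
Difference = 37.4027 − 31.4215 = 5.9812.

6.0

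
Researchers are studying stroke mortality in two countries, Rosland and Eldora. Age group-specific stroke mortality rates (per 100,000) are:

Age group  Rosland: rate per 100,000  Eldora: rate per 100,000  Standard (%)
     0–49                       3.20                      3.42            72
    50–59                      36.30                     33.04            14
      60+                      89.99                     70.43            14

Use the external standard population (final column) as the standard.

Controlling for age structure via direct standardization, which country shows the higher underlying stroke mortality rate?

Rosland

Standard weights: 0.72, 0.14, 0.14.
Rosland: 0.7200×3.20 + 0.1400×36.30 + 0.1400×89.99 = 19.9846 per 100,000.
Eldora: 0.7200×3.42 + 0.1400×33.04 + 0.1400×70.43 = 16.9482 per 100,000.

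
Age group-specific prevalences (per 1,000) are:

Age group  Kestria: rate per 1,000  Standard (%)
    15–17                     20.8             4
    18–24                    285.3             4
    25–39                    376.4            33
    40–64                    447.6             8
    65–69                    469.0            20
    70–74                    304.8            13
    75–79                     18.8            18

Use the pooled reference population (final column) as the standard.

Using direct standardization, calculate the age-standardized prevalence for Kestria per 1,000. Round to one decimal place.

Standard weights: 0.04, 0.04, 0.33, 0.08, 0.20, 0.13, 0.18.
Standardized rate: 0.0400×20.8 + 0.0400×285.3 + 0.3300×376.4 + 0.0800×447.6 + 0.2000×469.0 + 0.1300×304.8 + 0.1800×18.8 = 309.0720 per 1,000.

309.1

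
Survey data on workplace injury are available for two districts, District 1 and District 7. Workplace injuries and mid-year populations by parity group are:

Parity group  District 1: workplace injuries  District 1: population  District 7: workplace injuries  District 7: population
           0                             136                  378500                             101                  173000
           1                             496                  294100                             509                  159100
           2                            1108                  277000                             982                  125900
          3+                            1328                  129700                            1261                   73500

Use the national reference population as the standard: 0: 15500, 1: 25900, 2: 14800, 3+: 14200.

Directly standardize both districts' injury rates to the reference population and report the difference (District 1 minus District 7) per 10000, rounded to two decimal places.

-28.00

Parity-specific rates per 10000 for District 1: 3.59, 16.87, 40.00, 102.39.
For District 7: 5.84, 31.99, 78.00, 171.56.
Standard total = 70400; weights = 0.2202, 0.3679, 0.2102, 0.2017.
District 1: 0.2202×3.59 + 0.3679×16.87 + 0.2102×40.00 + 0.2017×102.39 = 36.0573 per 10000.
District 7: 0.2202×5.84 + 0.3679×31.99 + 0.2102×78.00 + 0.2017×171.56 = 64.0581 per 10000.
Difference = 36.0573 − 64.0581 = -28.0008.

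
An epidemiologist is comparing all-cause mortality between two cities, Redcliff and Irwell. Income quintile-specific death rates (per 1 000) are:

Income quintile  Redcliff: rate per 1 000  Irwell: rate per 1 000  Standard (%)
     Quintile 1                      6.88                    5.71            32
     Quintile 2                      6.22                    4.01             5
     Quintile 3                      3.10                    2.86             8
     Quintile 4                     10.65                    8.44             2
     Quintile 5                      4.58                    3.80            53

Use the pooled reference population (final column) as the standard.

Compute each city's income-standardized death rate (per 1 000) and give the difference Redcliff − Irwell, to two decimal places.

0.96

Standard weights: 0.32, 0.05, 0.08, 0.02, 0.53.
Redcliff: 0.3200×6.88 + 0.0500×6.22 + 0.0800×3.10 + 0.0200×10.65 + 0.5300×4.58 = 5.4010 per 1 000.
Irwell: 0.3200×5.71 + 0.0500×4.01 + 0.0800×2.86 + 0.0200×8.44 + 0.5300×3.80 = 4.4393 per 1 000.
Difference = 5.4010 − 4.4393 = 0.9617.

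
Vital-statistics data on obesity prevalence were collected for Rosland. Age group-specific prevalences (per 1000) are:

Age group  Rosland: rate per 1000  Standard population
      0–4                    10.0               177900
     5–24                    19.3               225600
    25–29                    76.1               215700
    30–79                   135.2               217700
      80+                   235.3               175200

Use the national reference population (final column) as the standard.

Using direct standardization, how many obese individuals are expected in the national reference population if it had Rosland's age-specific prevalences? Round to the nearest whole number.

93205

Expected obese individuals = Σ (standard pop × age-specific rate ÷ 1000)
= 177900×10.0/1000 + 225600×19.3/1000 + 215700×76.1/1000 + 217700×135.2/1000 + 175200×235.3/1000
= 1779.00 + 4354.08 + 16414.77 + 29433.04 + 41224.56 = 93205.45.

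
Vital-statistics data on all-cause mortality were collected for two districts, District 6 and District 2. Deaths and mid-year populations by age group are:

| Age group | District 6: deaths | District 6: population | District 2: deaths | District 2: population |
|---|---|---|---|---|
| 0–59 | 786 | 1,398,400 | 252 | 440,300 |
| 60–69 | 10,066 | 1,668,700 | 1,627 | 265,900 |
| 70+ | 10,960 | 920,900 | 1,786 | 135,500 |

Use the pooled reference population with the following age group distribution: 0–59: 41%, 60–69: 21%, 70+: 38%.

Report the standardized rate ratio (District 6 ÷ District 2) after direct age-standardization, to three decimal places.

Age-specific rates per 1,000 for District 6: 0.562, 6.032, 11.901.
For District 2: 0.572, 6.119, 13.181.
Standard weights: 0.41, 0.21, 0.38.
District 6: 0.4100×0.562 + 0.2100×6.032 + 0.3800×11.901 = 6.0198 per 1,000.
District 2: 0.4100×0.572 + 0.2100×6.119 + 0.3800×13.181 = 6.5283 per 1,000.
Ratio = 6.0198 ÷ 6.5283 = 0.92210.

0.922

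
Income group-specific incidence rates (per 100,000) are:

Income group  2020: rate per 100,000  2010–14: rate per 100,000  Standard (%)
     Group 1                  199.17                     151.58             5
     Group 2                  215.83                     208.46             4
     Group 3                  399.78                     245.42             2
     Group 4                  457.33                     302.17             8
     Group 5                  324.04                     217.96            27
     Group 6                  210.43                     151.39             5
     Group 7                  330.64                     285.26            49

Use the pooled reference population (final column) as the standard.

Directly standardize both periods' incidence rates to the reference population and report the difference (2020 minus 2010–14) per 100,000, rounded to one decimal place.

72.0

Standard weights: 0.05, 0.04, 0.02, 0.08, 0.27, 0.05, 0.49.
2020: 0.0500×199.17 + 0.0400×215.83 + 0.0200×399.78 + 0.0800×457.33 + 0.2700×324.04 + 0.0500×210.43 + 0.4900×330.64 = 323.1996 per 100,000.
2010–14: 0.0500×151.58 + 0.0400×208.46 + 0.0200×245.42 + 0.0800×302.17 + 0.2700×217.96 + 0.0500×151.39 + 0.4900×285.26 = 251.1955 per 100,000.
Difference = 323.1996 − 251.1955 = 72.0041.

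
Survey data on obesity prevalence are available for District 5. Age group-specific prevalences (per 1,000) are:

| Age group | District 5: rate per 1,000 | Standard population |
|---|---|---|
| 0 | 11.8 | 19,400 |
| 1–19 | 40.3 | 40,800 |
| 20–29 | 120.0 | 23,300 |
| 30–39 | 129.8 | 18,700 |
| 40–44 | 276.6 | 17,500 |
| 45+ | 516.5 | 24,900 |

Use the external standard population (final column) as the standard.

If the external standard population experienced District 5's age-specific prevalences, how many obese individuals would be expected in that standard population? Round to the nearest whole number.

Expected obese individuals = Σ (standard pop × age-specific rate ÷ 1,000)
= 19,400×11.8/1,000 + 40,800×40.3/1,000 + 23,300×120.0/1,000 + 18,700×129.8/1,000 + 17,500×276.6/1,000 + 24,900×516.5/1,000
= 228.92 + 1644.24 + 2796.00 + 2427.26 + 4840.50 + 12860.85 = 24797.77.

24798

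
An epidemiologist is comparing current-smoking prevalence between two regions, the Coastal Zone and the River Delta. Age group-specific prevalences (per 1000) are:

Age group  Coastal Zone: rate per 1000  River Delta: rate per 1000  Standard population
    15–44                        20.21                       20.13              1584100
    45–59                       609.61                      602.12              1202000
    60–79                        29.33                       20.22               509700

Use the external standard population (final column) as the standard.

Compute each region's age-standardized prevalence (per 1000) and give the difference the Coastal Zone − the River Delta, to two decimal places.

4.18

Standard total = 3295800; weights = 0.4806, 0.3647, 0.1547.
The Coastal Zone: 0.4806×20.21 + 0.3647×609.61 + 0.1547×29.33 = 236.5785 per 1000.
The River Delta: 0.4806×20.13 + 0.3647×602.12 + 0.1547×20.22 = 232.3995 per 1000.
Difference = 236.5785 − 232.3995 = 4.1790.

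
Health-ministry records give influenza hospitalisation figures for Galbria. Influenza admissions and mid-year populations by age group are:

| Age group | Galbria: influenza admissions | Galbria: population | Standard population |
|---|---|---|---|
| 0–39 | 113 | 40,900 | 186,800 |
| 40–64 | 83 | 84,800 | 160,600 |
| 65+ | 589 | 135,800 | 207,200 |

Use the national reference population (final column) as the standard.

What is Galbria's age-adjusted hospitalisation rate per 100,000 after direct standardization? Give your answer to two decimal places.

283.44

Age-specific rates per 100,000 for Galbria: 276.28, 97.88, 433.73.
Standard total = 554,600; weights = 0.3368, 0.2896, 0.3736.
Standardized rate: 0.3368×276.28 + 0.2896×97.88 + 0.3736×433.73 = 283.4420 per 100,000.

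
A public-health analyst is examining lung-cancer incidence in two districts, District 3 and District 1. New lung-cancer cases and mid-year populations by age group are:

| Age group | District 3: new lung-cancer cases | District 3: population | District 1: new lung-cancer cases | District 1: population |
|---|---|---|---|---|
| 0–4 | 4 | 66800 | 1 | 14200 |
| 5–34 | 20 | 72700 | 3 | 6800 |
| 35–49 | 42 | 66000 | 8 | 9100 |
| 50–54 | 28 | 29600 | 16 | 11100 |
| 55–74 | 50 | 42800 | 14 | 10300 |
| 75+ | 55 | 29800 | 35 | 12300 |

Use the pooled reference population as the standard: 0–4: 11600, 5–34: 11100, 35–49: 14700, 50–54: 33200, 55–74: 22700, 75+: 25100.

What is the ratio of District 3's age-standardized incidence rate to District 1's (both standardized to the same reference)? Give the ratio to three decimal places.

Age-specific rates per 100000 for District 3: 5.99, 27.51, 63.64, 94.59, 116.82, 184.56.
For District 1: 7.04, 44.12, 87.91, 144.14, 135.92, 284.55.
Standard total = 118400; weights = 0.0980, 0.0938, 0.1242, 0.2804, 0.1917, 0.2120.
District 3: 0.0980×5.99 + 0.0938×27.51 + 0.1242×63.64 + 0.2804×94.59 + 0.1917×116.82 + 0.2120×184.56 = 99.1152 per 100000.
District 1: 0.0980×7.04 + 0.0938×44.12 + 0.1242×87.91 + 0.2804×144.14 + 0.1917×135.92 + 0.2120×284.55 = 142.5423 per 100000.
Ratio = 99.1152 ÷ 142.5423 = 0.69534.

0.695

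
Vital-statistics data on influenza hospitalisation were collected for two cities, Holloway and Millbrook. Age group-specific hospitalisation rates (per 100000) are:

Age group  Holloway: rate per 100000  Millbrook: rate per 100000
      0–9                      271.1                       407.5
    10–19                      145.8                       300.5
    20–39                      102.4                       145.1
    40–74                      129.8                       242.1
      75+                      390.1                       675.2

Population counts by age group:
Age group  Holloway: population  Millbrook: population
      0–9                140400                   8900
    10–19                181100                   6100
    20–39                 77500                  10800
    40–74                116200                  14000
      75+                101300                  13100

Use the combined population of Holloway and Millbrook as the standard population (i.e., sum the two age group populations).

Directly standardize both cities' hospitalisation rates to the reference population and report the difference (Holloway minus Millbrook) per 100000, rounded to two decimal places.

-149.88

Combined standard total = 669400; weights = 0.2230, 0.2797, 0.1319, 0.1945, 0.1709.
Holloway: 0.2230×271.1 + 0.2797×145.8 + 0.1319×102.4 + 0.1945×129.8 + 0.1709×390.1 = 206.6602 per 100000.
Millbrook: 0.2230×407.5 + 0.2797×300.5 + 0.1319×145.1 + 0.1945×242.1 + 0.1709×675.2 = 356.5431 per 100000.
Difference = 206.6602 − 356.5431 = -149.8830.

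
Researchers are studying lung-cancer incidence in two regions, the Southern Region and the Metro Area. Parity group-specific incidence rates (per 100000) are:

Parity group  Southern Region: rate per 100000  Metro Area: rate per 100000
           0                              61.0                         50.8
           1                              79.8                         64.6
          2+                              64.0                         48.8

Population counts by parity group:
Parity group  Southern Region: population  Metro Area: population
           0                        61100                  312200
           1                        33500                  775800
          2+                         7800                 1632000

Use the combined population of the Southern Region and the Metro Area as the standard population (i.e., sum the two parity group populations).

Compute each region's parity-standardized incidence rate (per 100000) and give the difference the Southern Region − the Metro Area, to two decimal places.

14.54

Combined standard total = 2822400; weights = 0.1323, 0.2867, 0.5810.
The Southern Region: 0.1323×61.0 + 0.2867×79.8 + 0.5810×64.0 = 68.1337 per 100000.
The Metro Area: 0.1323×50.8 + 0.2867×64.6 + 0.5810×48.8 = 53.5950 per 100000.
Difference = 68.1337 − 53.5950 = 14.5387.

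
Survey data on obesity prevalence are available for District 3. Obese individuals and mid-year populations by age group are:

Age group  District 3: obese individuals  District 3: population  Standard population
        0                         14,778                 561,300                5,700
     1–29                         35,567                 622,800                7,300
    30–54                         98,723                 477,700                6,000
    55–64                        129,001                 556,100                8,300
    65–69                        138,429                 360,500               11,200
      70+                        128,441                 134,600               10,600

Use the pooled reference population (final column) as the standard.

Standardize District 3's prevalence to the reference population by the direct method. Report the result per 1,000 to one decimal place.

Age-specific rates per 1,000 for District 3: 26.328, 57.108, 206.663, 231.974, 383.992, 954.242.
Standard total = 49,100; weights = 0.1161, 0.1487, 0.1222, 0.1690, 0.2281, 0.2159.
Standardized rate: 0.1161×26.328 + 0.1487×57.108 + 0.1222×206.663 + 0.1690×231.974 + 0.2281×383.992 + 0.2159×954.242 = 369.6131 per 1,000.

369.6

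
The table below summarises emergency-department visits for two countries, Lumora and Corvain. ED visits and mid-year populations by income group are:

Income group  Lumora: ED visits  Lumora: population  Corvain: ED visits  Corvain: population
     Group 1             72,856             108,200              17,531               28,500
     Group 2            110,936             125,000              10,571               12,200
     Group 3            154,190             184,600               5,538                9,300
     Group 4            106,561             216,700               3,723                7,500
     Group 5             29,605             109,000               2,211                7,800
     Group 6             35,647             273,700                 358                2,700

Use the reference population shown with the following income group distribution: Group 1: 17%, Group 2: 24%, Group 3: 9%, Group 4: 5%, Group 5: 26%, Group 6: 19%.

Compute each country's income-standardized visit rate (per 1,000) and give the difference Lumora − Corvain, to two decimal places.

Income-specific rates per 1,000 for Lumora: 673.346, 887.488, 835.265, 491.744, 271.606, 130.241.
For Corvain: 615.123, 866.475, 595.484, 496.400, 283.462, 132.593.
Standard weights: 0.17, 0.24, 0.09, 0.05, 0.26, 0.19.
Lumora: 0.1700×673.346 + 0.2400×887.488 + 0.0900×835.265 + 0.0500×491.744 + 0.2600×271.606 + 0.1900×130.241 = 522.5902 per 1,000.
Corvain: 0.1700×615.123 + 0.2400×866.475 + 0.0900×595.484 + 0.0500×496.400 + 0.2600×283.462 + 0.1900×132.593 = 489.8311 per 1,000.
Difference = 522.5902 − 489.8311 = 32.7591.

32.76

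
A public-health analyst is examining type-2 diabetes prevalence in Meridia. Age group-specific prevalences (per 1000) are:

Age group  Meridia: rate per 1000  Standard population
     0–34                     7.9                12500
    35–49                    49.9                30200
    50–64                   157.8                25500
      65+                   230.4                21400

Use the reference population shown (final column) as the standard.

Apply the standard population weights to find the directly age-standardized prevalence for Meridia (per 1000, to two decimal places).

117.86

Standard total = 89600; weights = 0.1395, 0.3371, 0.2846, 0.2388.
Standardized rate: 0.1395×7.9 + 0.3371×49.9 + 0.2846×157.8 + 0.2388×230.4 = 117.8593 per 1000.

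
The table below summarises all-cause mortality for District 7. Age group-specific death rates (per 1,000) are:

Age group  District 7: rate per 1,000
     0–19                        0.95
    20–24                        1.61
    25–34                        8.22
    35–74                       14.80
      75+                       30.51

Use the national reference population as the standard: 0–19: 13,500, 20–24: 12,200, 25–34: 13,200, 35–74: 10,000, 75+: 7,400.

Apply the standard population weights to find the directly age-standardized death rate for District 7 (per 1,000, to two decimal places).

Standard total = 56,300; weights = 0.2398, 0.2167, 0.2345, 0.1776, 0.1314.
Standardized rate: 0.2398×0.95 + 0.2167×1.61 + 0.2345×8.22 + 0.1776×14.80 + 0.1314×30.51 = 9.1429 per 1,000.

9.14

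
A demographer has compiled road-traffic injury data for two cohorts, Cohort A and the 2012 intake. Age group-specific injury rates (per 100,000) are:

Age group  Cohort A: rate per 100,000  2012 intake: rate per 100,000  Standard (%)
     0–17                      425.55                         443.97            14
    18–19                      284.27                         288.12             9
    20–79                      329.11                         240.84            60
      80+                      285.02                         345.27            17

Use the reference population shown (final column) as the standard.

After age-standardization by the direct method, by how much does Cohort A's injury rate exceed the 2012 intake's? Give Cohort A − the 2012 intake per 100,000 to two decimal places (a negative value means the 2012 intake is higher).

39.79

Standard weights: 0.14, 0.09, 0.60, 0.17.
Cohort A: 0.1400×425.55 + 0.0900×284.27 + 0.6000×329.11 + 0.1700×285.02 = 331.0807 per 100,000.
The 2012 intake: 0.1400×443.97 + 0.0900×288.12 + 0.6000×240.84 + 0.1700×345.27 = 291.2865 per 100,000.
Difference = 331.0807 − 291.2865 = 39.7942.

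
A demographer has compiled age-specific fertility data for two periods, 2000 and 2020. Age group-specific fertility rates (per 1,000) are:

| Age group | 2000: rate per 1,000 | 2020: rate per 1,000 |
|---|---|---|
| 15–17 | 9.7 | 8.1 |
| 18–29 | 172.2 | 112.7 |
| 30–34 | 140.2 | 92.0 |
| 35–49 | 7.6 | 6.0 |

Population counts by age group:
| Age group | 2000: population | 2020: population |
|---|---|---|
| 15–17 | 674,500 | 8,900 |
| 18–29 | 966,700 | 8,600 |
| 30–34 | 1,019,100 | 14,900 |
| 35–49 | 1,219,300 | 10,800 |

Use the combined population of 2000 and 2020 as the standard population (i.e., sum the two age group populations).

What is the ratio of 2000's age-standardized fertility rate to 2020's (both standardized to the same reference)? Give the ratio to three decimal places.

Combined standard total = 3,922,800; weights = 0.1742, 0.2486, 0.2636, 0.3136.
2000: 0.1742×9.7 + 0.2486×172.2 + 0.2636×140.2 + 0.3136×7.6 = 83.8409 per 1,000.
2020: 0.1742×8.1 + 0.2486×112.7 + 0.2636×92.0 + 0.3136×6.0 = 55.5625 per 1,000.
Ratio = 83.8409 ÷ 55.5625 = 1.50895.

1.509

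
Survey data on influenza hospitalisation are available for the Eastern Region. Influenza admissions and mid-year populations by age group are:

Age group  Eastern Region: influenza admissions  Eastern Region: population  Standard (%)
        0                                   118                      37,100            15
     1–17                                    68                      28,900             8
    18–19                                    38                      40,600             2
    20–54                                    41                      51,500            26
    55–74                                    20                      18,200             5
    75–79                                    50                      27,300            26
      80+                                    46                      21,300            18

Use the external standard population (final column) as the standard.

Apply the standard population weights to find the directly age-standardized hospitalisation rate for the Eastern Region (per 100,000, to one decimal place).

181.1

Age-specific rates per 100,000 for the Eastern Region: 318.06, 235.29, 93.60, 79.61, 109.89, 183.15, 215.96.
Standard weights: 0.15, 0.08, 0.02, 0.26, 0.05, 0.26, 0.18.
Standardized rate: 0.1500×318.06 + 0.0800×235.29 + 0.0200×93.60 + 0.2600×79.61 + 0.0500×109.89 + 0.2600×183.15 + 0.1800×215.96 = 181.0902 per 100,000.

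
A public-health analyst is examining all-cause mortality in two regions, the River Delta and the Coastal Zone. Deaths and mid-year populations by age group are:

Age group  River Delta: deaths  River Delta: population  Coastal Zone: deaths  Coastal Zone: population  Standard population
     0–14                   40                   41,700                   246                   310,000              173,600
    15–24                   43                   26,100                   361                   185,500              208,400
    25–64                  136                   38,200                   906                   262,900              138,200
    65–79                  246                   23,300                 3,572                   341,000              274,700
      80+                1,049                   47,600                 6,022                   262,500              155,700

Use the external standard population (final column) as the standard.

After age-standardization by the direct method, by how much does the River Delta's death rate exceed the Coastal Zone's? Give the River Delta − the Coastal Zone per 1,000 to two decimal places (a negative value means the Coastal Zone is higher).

-0.14

Age-specific rates per 1,000 for the River Delta: 0.959, 1.648, 3.560, 10.558, 22.038.
For the Coastal Zone: 0.794, 1.946, 3.446, 10.475, 22.941.
Standard total = 950,600; weights = 0.1826, 0.2192, 0.1454, 0.2890, 0.1638.
The River Delta: 0.1826×0.959 + 0.2192×1.648 + 0.1454×3.560 + 0.2890×10.558 + 0.1638×22.038 = 7.7145 per 1,000.
The Coastal Zone: 0.1826×0.794 + 0.2192×1.946 + 0.1454×3.446 + 0.2890×10.475 + 0.1638×22.941 = 7.8571 per 1,000.
Difference = 7.7145 − 7.8571 = -0.1426.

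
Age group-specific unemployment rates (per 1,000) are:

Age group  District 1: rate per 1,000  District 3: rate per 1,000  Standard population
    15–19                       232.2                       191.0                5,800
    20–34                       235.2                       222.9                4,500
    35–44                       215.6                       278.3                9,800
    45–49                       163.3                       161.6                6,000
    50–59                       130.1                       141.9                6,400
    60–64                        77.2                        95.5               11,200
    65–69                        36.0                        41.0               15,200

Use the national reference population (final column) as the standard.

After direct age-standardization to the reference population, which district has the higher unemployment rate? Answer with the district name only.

District 3

Standard total = 58,900; weights = 0.0985, 0.0764, 0.1664, 0.1019, 0.1087, 0.1902, 0.2581.
District 1: 0.0985×232.2 + 0.0764×235.2 + 0.1664×215.6 + 0.1019×163.3 + 0.1087×130.1 + 0.1902×77.2 + 0.2581×36.0 = 131.4486 per 1,000.
District 3: 0.0985×191.0 + 0.0764×222.9 + 0.1664×278.3 + 0.1019×161.6 + 0.1087×141.9 + 0.1902×95.5 + 0.2581×41.0 = 142.7632 per 1,000.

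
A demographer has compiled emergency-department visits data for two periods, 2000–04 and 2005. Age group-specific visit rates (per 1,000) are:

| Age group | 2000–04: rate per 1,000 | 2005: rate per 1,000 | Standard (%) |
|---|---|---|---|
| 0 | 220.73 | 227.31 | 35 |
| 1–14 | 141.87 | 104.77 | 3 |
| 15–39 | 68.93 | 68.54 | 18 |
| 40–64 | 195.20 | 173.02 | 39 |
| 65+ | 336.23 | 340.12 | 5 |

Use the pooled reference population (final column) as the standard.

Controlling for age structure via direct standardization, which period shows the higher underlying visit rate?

Standard weights: 0.35, 0.03, 0.18, 0.39, 0.05.
2000–04: 0.3500×220.73 + 0.0300×141.87 + 0.1800×68.93 + 0.3900×195.20 + 0.0500×336.23 = 186.8585 per 1,000.
2005: 0.3500×227.31 + 0.0300×104.77 + 0.1800×68.54 + 0.3900×173.02 + 0.0500×340.12 = 179.5226 per 1,000.

2000–04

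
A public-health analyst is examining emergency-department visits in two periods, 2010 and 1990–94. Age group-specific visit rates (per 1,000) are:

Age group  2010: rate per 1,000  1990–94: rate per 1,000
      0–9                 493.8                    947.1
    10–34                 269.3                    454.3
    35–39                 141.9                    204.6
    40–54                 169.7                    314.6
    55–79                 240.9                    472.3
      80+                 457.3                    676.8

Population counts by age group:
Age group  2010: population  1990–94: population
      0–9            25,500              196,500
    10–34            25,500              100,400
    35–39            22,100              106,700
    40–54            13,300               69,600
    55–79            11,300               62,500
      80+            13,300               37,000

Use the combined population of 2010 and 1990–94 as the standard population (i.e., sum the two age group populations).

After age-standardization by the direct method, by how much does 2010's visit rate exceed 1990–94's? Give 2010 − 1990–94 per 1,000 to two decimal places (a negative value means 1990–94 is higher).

-251.76

Combined standard total = 683,700; weights = 0.3247, 0.1841, 0.1884, 0.1213, 0.1079, 0.0736.
2010: 0.3247×493.8 + 0.1841×269.3 + 0.1884×141.9 + 0.1213×169.7 + 0.1079×240.9 + 0.0736×457.3 = 316.8845 per 1,000.
1990–94: 0.3247×947.1 + 0.1841×454.3 + 0.1884×204.6 + 0.1213×314.6 + 0.1079×472.3 + 0.0736×676.8 = 568.6473 per 1,000.
Difference = 316.8845 − 568.6473 = -251.7628.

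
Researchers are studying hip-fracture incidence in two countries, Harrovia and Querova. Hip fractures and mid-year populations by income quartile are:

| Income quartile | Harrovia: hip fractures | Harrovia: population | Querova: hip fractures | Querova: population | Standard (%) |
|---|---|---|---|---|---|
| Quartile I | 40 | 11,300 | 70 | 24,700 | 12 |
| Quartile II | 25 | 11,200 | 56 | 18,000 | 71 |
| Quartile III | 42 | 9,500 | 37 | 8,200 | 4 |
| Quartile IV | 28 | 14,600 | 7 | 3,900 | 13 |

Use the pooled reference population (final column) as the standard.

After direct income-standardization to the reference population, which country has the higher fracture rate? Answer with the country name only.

Querova

Income-specific rates per 100,000 for Harrovia: 353.98, 223.21, 442.11, 191.78.
For Querova: 283.40, 311.11, 451.22, 179.49.
Standard weights: 0.12, 0.71, 0.04, 0.13.
Harrovia: 0.1200×353.98 + 0.7100×223.21 + 0.0400×442.11 + 0.1300×191.78 = 243.5757 per 100,000.
Querova: 0.1200×283.40 + 0.7100×311.11 + 0.0400×451.22 + 0.1300×179.49 = 296.2791 per 100,000.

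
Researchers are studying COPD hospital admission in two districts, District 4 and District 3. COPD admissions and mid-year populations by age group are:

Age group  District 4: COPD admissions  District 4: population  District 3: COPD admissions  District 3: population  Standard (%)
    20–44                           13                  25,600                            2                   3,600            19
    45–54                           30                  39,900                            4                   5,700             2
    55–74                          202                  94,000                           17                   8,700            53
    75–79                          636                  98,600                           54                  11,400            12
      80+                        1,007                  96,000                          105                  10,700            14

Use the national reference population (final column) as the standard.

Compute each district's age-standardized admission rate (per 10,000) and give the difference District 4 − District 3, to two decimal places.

Age-specific rates per 10,000 for District 4: 5.08, 7.52, 21.49, 64.50, 104.90.
For District 3: 5.56, 7.02, 19.54, 47.37, 98.13.
Standard weights: 0.19, 0.02, 0.53, 0.12, 0.14.
District 4: 0.1900×5.08 + 0.0200×7.52 + 0.5300×21.49 + 0.1200×64.50 + 0.1400×104.90 = 34.9304 per 10,000.
District 3: 0.1900×5.56 + 0.0200×7.02 + 0.5300×19.54 + 0.1200×47.37 + 0.1400×98.13 = 30.9748 per 10,000.
Difference = 34.9304 − 30.9748 = 3.9556.

3.96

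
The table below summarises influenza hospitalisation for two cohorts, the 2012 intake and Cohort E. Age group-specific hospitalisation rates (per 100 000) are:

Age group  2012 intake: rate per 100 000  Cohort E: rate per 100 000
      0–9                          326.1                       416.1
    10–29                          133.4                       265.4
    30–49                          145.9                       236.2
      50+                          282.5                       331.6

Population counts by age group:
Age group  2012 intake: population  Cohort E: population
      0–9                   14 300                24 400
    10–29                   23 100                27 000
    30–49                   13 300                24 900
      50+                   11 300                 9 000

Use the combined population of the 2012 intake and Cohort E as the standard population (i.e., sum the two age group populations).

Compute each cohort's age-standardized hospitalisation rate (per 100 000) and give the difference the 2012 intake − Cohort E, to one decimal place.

Combined standard total = 147 300; weights = 0.2627, 0.3401, 0.2593, 0.1378.
The 2012 intake: 0.2627×326.1 + 0.3401×133.4 + 0.2593×145.9 + 0.1378×282.5 = 207.8177 per 100 000.
Cohort E: 0.2627×416.1 + 0.3401×265.4 + 0.2593×236.2 + 0.1378×331.6 = 306.5440 per 100 000.
Difference = 207.8177 − 306.5440 = -98.7263.

-98.7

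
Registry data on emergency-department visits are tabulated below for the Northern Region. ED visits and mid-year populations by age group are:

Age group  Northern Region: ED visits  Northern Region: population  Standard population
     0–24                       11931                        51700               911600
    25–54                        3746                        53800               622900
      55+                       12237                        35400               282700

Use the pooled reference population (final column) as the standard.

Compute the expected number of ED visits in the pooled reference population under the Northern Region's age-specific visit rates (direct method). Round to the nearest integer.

Age-specific rates per 1000 for the Northern Region: 230.774, 69.628, 345.678.
Expected ED visits = Σ (standard pop × age-specific rate ÷ 1000)
= 911600×230.774/1000 + 622900×69.628/1000 + 282700×345.678/1000
= 210373.30 + 43371.44 + 97723.16 = 351467.90.

351468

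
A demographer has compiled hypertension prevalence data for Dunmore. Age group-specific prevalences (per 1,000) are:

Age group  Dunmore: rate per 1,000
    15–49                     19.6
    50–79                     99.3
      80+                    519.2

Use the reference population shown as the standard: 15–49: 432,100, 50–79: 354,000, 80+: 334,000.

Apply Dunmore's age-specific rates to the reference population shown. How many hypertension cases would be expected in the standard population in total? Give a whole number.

217034

Expected hypertension cases = Σ (standard pop × age-specific rate ÷ 1,000)
= 432,100×19.6/1,000 + 354,000×99.3/1,000 + 334,000×519.2/1,000
= 8469.16 + 35152.20 + 173412.80 = 217034.16.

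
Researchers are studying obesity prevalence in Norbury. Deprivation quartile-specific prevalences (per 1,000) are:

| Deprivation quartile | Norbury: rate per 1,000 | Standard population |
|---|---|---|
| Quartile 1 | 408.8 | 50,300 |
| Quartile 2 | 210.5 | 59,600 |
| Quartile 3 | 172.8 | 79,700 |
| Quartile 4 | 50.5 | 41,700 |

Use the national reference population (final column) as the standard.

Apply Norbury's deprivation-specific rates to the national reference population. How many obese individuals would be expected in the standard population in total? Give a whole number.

Expected obese individuals = Σ (standard pop × deprivation-specific rate ÷ 1,000)
= 50,300×408.8/1,000 + 59,600×210.5/1,000 + 79,700×172.8/1,000 + 41,700×50.5/1,000
= 20562.64 + 12545.80 + 13772.16 + 2105.85 = 48986.45.

48986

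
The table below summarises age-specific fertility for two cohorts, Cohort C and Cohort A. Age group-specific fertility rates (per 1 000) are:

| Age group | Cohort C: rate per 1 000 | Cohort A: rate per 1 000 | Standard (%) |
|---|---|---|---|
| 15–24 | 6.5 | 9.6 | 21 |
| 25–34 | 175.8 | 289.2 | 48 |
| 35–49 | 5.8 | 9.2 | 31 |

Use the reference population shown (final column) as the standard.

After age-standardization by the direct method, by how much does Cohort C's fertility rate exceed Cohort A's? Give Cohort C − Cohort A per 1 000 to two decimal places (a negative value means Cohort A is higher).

Standard weights: 0.21, 0.48, 0.31.
Cohort C: 0.2100×6.5 + 0.4800×175.8 + 0.3100×5.8 = 87.5470 per 1 000.
Cohort A: 0.2100×9.6 + 0.4800×289.2 + 0.3100×9.2 = 143.6840 per 1 000.
Difference = 87.5470 − 143.6840 = -56.1370.

-56.14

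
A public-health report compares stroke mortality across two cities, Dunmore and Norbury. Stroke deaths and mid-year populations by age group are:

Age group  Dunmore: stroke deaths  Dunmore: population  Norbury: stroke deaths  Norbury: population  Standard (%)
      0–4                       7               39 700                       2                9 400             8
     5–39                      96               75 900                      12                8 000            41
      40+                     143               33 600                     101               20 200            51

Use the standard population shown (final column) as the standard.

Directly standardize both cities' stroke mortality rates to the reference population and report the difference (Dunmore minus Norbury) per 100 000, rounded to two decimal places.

-47.88

Age-specific rates per 100 000 for Dunmore: 17.63, 126.48, 425.60.
For Norbury: 21.28, 150.00, 500.00.
Standard weights: 0.08, 0.41, 0.51.
Dunmore: 0.0800×17.63 + 0.4100×126.48 + 0.5100×425.60 = 270.3219 per 100 000.
Norbury: 0.0800×21.28 + 0.4100×150.00 + 0.5100×500.00 = 318.2021 per 100 000.
Difference = 270.3219 − 318.2021 = -47.8803.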